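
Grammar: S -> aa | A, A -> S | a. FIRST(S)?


Per alternative of S: FIRST(aa) = {a}; FIRST(A) = {a}
FIRST(S) = {a}


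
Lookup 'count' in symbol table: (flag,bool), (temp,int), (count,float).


Lookup 'count' → type float


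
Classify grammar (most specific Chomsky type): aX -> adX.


LHS has context (more than one symbol) and |LHS| ≤ |RHS|
Classification: Type 1 (Context-Sensitive)


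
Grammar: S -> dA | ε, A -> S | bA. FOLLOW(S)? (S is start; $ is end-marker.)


$ ∈ FOLLOW(S). For each A -> αBβ: add FIRST(β)\{ε} to FOLLOW(B); if β nullable, add FOLLOW(A).
FOLLOW(S) = {$}


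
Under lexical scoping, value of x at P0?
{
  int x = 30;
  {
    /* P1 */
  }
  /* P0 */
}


x declared in the same block as P0
x = 30


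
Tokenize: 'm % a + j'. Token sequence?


Scan left to right, longest-match per lexeme
Tokens: ID(m), OP(%), ID(a), OP(+), ID(j)


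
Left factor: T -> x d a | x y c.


Common prefix: 'x'
Factored: T -> x T', T' -> d a | y c


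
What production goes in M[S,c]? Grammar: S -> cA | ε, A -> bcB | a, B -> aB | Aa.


For [S, c]: 'c' ∈ FIRST(cA)
Entry: S -> cA


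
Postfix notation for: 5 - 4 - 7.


Left to right (same or higher precedence on left)
Postfix: 5 4 - 7 -


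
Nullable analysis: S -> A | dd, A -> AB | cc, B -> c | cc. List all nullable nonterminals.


A nonterminal is nullable iff some alternative derives ε (directly, or every symbol in it is nullable)
Nullable: {}


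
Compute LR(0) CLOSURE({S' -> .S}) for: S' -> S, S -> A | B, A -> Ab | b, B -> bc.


Start: S' -> .S
For each item with dot before a nonterminal B, add B -> .γ for every B-production
Closure: [S' -> .S, S -> .A, S -> .B, A -> .Ab, A -> .b, B -> .bc]


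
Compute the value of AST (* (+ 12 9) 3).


Evaluate inner: (+ 12 9) = 21
Evaluate root: (* 21 3) = 63
Result: 63


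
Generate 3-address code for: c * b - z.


Break into single-operator statements:
t1 = c * b
t2 = t1 - z


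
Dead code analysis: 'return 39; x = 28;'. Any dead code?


statement follows a return and is unreachable
Dead: 'x = 28'


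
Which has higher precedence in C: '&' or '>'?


'>' is relational (level 7); '&' is bitwise AND (level 5)
Higher level binds tighter
'>' has higher precedence than '&'


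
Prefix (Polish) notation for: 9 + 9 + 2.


left-to-right (same/higher precedence on left): tree is (+ (+ 9 9) 2)
Prefix: + + 9 9 2


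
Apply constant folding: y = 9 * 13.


9 * 13 = 117 at compile time
Optimized: y = 117


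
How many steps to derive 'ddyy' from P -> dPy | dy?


Derivation: P => dPy => ddyy
Steps: 2


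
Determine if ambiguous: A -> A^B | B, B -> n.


precedence layered via separate nonterminal B: deterministic
Unambiguous


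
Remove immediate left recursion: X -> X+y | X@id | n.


Left-recursive alternatives: X+y, X@id; non-recursive: n
Introduce X': X -> nX', X' -> +yX' | @idX' | ε


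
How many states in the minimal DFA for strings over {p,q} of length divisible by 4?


Track length mod 4: states 0..3, accept at 0
Minimal DFA: 4 states


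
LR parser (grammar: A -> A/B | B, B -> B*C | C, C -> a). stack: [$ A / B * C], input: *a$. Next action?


handle 'B*C' on top
Action: reduce (B -> B*C)


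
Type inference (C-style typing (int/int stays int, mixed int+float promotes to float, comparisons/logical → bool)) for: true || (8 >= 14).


Operand types: bool || bool
Rule: logical operators take bool operands and yield bool
Result type: bool


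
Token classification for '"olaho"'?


Pattern: double-quoted sequence
Type: STRING_LITERAL


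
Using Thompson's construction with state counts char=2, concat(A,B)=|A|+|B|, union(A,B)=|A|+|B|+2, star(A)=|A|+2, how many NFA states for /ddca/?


Syntax tree has 4 char leaf(s), 0 union(s), 0 star(s)
chars contribute 4×2 = 8; each union adds +2; each star adds +2
Total: 8 + 0 + 0 = 8 states


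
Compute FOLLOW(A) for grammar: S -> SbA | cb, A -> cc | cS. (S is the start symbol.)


$ ∈ FOLLOW(S). For each A -> αBβ: add FIRST(β)\{ε} to FOLLOW(B); if β nullable, add FOLLOW(A).
FOLLOW(A) = {$, b}


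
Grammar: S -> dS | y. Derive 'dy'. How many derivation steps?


Derivation: S => dS => dy
Steps: 2


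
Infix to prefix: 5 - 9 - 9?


left-to-right (same/higher precedence on left): tree is (- (- 5 9) 9)
Prefix: - - 5 9 9


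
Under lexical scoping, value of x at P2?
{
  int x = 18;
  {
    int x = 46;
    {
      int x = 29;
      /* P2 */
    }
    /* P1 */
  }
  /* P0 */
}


x declared in the same block as P2
x = 29


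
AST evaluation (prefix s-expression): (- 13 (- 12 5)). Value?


Evaluate inner: (- 12 5) = 7
Evaluate root: (- 13 7) = 6
Result: 6


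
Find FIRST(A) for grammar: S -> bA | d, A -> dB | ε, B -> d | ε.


Per alternative of A: FIRST(dB) = {d}; FIRST(ε) = {ε}
FIRST(A) = {d, ε}


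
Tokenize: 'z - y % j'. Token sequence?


Scan left to right, longest-match per lexeme
Tokens: ID(z), OP(-), ID(y), OP(%), ID(j)


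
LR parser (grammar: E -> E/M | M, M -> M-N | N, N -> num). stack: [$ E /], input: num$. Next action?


no handle ('E/' is not any RHS); shift 'num'
Action: shift


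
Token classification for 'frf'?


Pattern: letter/underscore followed by alphanumerics, not a keyword
Type: IDENTIFIER


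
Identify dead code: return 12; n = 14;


statement follows a return and is unreachable
Dead: 'n = 14'


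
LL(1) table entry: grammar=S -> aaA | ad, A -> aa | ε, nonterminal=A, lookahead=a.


For [A, a]: 'a' ∈ FIRST(aa)
Entry: A -> aa


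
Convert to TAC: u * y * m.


Break into single-operator statements:
t1 = u * y
t2 = t1 * m


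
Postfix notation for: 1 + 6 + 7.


Left to right (same or higher precedence on left)
Postfix: 1 6 + 7 +


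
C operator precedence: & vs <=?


'<=' is relational (level 7); '&' is bitwise AND (level 5)
Higher level binds tighter
'<=' has higher precedence than '&'


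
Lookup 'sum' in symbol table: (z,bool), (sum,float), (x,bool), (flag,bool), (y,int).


Lookup 'sum' → type float


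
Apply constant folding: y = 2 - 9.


2 - 9 = -7 at compile time
Optimized: y = -7


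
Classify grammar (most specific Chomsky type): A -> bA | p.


Right-linear: every RHS is a terminal or a terminal followed by one nonterminal
Classification: Type 3 (Regular)


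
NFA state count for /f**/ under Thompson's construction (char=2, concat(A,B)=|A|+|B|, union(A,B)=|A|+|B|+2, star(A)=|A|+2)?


Syntax tree has 1 char leaf(s), 0 union(s), 2 star(s)
chars contribute 1×2 = 2; each union adds +2; each star adds +2
Total: 2 + 0 + 4 = 6 states


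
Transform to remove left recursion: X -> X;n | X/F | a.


Left-recursive alternatives: X;n, X/F; non-recursive: a
Introduce X': X -> aX', X' -> ;nX' | /FX' | ε


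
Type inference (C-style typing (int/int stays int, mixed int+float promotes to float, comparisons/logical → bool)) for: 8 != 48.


Operand types: int != int
Rule: comparison yields bool
Result type: bool


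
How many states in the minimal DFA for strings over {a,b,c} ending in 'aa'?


Track the longest suffix of input matching a prefix of 'aa': 3 classes (prefixes of length 0..2)
Minimal DFA: 3 states


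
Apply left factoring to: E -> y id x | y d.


Common prefix: 'y'
Factored: E -> y E', E' -> id x | d


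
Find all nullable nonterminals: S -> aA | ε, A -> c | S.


A nonterminal is nullable iff some alternative derives ε (directly, or every symbol in it is nullable)
Nullable: {A, S}


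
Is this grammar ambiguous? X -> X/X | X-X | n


'n/n-n' has two parse trees (no precedence encoded between / and -)
Ambiguous


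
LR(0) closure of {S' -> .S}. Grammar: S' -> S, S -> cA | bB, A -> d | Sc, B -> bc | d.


Start: S' -> .S
For each item with dot before a nonterminal B, add B -> .γ for every B-production
Closure: [S' -> .S, S -> .cA, S -> .bB]


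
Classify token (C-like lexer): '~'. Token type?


Pattern: operator symbol
Type: OPERATOR


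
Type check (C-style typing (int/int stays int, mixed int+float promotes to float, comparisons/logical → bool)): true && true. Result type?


Operand types: bool && bool
Rule: logical operators take bool operands and yield bool
Result type: bool


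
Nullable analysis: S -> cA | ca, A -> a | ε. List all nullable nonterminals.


A nonterminal is nullable iff some alternative derives ε (directly, or every symbol in it is nullable)
Nullable: {A}


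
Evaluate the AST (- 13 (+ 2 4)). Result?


Evaluate inner: (+ 2 4) = 6
Evaluate root: (- 13 6) = 7
Result: 7


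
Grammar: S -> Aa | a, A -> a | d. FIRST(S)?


Per alternative of S: FIRST(Aa) = {a, d}; FIRST(a) = {a}
FIRST(S) = {a, d}


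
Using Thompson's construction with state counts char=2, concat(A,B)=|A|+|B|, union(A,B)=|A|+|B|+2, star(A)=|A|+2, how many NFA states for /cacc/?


Syntax tree has 4 char leaf(s), 0 union(s), 0 star(s)
chars contribute 4×2 = 8; each union adds +2; each star adds +2
Total: 8 + 0 + 0 = 8 states


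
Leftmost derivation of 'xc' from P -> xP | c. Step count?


Derivation: P => xP => xc
Steps: 2


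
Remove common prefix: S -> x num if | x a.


Common prefix: 'x'
Factored: S -> x S', S' -> num if | a


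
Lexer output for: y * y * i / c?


Scan left to right, longest-match per lexeme
Tokens: ID(y), OP(*), ID(y), OP(*), ID(i), OP(/), ID(c)


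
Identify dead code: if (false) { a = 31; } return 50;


condition is constant false, so the whole block is unreachable
Dead: 'if (false) { a = 31; }'


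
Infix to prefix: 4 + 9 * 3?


'*' binds tighter: tree is (+ 4 (* 9 3))
Prefix: + 4 * 9 3


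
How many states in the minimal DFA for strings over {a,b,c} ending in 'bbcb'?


Track the longest suffix of input matching a prefix of 'bbcb': 5 classes (prefixes of length 0..4)
Minimal DFA: 5 states


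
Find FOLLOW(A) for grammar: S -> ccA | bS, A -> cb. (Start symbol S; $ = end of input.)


$ ∈ FOLLOW(S). For each A -> αBβ: add FIRST(β)\{ε} to FOLLOW(B); if β nullable, add FOLLOW(A).
FOLLOW(A) = {$}


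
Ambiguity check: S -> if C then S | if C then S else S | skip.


dangling else: 'if C then if C then skip else skip' parses two ways
Ambiguous


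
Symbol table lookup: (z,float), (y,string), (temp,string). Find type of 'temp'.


Lookup 'temp' → type string


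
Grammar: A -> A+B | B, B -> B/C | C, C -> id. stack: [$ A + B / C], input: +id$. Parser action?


handle 'B/C' on top
Action: reduce (B -> B/C)


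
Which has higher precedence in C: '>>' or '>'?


'>>' is shift (level 8); '>' is relational (level 7)
Higher level binds tighter
'>>' has higher precedence than '>'


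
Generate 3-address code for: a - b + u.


Break into single-operator statements:
t1 = a - b
t2 = t1 + u


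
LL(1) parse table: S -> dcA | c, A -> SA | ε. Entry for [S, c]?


For [S, c]: 'c' ∈ FIRST(c)
Entry: S -> c


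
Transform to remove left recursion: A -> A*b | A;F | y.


Left-recursive alternatives: A*b, A;F; non-recursive: y
Introduce A': A -> yA', A' -> *bA' | ;FA' | ε


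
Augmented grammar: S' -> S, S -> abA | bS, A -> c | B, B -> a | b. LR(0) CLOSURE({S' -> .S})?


Start: S' -> .S
For each item with dot before a nonterminal B, add B -> .γ for every B-production
Closure: [S' -> .S, S -> .abA, S -> .bS]


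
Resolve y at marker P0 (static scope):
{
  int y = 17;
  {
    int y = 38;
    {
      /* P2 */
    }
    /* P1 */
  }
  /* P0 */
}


y declared in the same block as P0
y = 17


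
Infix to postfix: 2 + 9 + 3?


Left to right (same or higher precedence on left)
Postfix: 2 9 + 3 +


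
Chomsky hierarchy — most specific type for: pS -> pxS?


LHS has context (more than one symbol) and |LHS| ≤ |RHS|
Classification: Type 1 (Context-Sensitive)


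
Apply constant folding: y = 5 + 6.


5 + 6 = 11 at compile time
Optimized: y = 11


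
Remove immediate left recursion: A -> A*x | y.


Left-recursive alternatives: A*x; non-recursive: y
Introduce A': A -> yA', A' -> *xA' | ε


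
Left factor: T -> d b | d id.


Common prefix: 'd'
Factored: T -> d T', T' -> b | id


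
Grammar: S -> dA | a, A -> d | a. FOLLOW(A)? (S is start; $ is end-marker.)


$ ∈ FOLLOW(S). For each A -> αBβ: add FIRST(β)\{ε} to FOLLOW(B); if β nullable, add FOLLOW(A).
FOLLOW(A) = {$}


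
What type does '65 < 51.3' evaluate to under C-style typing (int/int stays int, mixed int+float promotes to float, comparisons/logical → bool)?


Operand types: int < float
Rule: comparison yields bool
Result type: bool


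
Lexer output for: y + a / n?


Scan left to right, longest-match per lexeme
Tokens: ID(y), OP(+), ID(a), OP(/), ID(n)


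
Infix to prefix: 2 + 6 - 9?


left-to-right (same/higher precedence on left): tree is (- (+ 2 6) 9)
Prefix: - + 2 6 9


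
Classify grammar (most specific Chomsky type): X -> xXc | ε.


Single nonterminal LHS, but x^n c^n is not regular
Classification: Type 2 (Context-Free)


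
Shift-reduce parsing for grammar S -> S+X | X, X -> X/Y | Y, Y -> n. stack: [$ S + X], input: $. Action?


handle 'S+X' on top; lookahead ∈ FOLLOW(S) = {+, $}
Action: reduce (S -> S+X)


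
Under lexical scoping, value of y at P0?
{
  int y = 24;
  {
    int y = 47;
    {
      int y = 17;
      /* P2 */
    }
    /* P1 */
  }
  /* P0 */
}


y declared in the same block as P0
y = 24


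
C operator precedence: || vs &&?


'&&' is logical AND (level 2); '||' is logical OR (level 1)
Higher level binds tighter
'&&' has higher precedence than '||'


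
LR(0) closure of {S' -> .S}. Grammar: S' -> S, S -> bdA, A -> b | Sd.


Start: S' -> .S
For each item with dot before a nonterminal B, add B -> .γ for every B-production
Closure: [S' -> .S, S -> .bdA]


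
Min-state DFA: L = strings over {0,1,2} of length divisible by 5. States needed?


Track length mod 5: states 0..4, accept at 0
Minimal DFA: 5 states


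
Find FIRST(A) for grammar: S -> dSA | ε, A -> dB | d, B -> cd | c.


Per alternative of A: FIRST(dB) = {d}; FIRST(d) = {d}
FIRST(A) = {d}


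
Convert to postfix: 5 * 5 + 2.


Left to right (same or higher precedence on left)
Postfix: 5 5 * 2 +


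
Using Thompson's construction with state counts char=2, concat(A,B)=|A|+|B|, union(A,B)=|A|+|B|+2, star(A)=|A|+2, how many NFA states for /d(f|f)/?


Syntax tree has 3 char leaf(s), 1 union(s), 0 star(s)
chars contribute 3×2 = 6; each union adds +2; each star adds +2
Total: 6 + 2 + 0 = 8 states


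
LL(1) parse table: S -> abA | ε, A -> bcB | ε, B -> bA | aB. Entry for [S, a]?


For [S, a]: 'a' ∈ FIRST(abA)
Entry: S -> abA


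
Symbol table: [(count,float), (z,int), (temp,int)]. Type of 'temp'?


Lookup 'temp' → type int


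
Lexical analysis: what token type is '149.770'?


Pattern: digits with a decimal point
Type: FLOAT_LITERAL


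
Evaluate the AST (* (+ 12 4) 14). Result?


Evaluate inner: (+ 12 4) = 16
Evaluate root: (* 16 14) = 224
Result: 224


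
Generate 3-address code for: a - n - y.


Break into single-operator statements:
t1 = a - n
t2 = t1 - y


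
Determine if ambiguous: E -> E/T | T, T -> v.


precedence layered via separate nonterminal T: deterministic
Unambiguous


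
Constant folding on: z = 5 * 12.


5 * 12 = 60 at compile time
Optimized: z = 60


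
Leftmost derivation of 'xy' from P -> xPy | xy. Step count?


Derivation: P => xy
Steps: 1


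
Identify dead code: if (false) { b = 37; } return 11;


condition is constant false, so the whole block is unreachable
Dead: 'if (false) { b = 37; }'


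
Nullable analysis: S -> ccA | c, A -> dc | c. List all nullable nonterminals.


A nonterminal is nullable iff some alternative derives ε (directly, or every symbol in it is nullable)
Nullable: {}


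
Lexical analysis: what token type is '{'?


Pattern: delimiter/punctuation
Type: PUNCTUATION


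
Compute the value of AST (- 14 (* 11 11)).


Evaluate inner: (* 11 11) = 121
Evaluate root: (- 14 121) = -107
Result: -107


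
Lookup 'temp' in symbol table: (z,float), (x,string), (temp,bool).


Lookup 'temp' → type bool


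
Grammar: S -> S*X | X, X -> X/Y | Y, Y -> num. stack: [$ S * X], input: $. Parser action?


handle 'S*X' on top; lookahead ∈ FOLLOW(S) = {*, $}
Action: reduce (S -> S*X)


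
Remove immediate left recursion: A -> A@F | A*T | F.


Left-recursive alternatives: A@F, A*T; non-recursive: F
Introduce A': A -> FA', A' -> @FA' | *TA' | ε


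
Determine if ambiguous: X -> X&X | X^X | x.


'x&x^x' has two parse trees (no precedence encoded between & and ^)
Ambiguous


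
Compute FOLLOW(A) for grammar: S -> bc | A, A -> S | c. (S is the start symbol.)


$ ∈ FOLLOW(S). For each A -> αBβ: add FIRST(β)\{ε} to FOLLOW(B); if β nullable, add FOLLOW(A).
FOLLOW(A) = {$}


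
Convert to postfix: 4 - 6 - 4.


Left to right (same or higher precedence on left)
Postfix: 4 6 - 4 -


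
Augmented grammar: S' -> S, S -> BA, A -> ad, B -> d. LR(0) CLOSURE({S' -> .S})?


Start: S' -> .S
For each item with dot before a nonterminal B, add B -> .γ for every B-production
Closure: [S' -> .S, S -> .BA, B -> .d]


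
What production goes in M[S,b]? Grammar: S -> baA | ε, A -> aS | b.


For [S, b]: 'b' ∈ FIRST(baA)
Entry: S -> baA


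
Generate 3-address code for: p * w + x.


Break into single-operator statements:
t1 = p * w
t2 = t1 + x


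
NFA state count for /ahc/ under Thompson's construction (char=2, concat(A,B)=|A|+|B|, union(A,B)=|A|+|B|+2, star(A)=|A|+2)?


Syntax tree has 3 char leaf(s), 0 union(s), 0 star(s)
chars contribute 3×2 = 6; each union adds +2; each star adds +2
Total: 6 + 0 + 0 = 6 states


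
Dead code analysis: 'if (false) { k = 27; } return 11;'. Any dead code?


condition is constant false, so the whole block is unreachable
Dead: 'if (false) { k = 27; }'


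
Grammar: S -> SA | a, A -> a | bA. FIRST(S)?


Per alternative of S: FIRST(SA) = {a}; FIRST(a) = {a}
FIRST(S) = {a}


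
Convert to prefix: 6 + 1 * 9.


'*' binds tighter: tree is (+ 6 (* 1 9))
Prefix: + 6 * 1 9


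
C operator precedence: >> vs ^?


'>>' is shift (level 8); '^' is bitwise XOR (level 4)
Higher level binds tighter
'>>' has higher precedence than '^'


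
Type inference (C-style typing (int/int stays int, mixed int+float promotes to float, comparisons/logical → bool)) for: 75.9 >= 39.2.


Operand types: float >= float
Rule: comparison yields bool
Result type: bool


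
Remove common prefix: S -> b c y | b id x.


Common prefix: 'b'
Factored: S -> b S', S' -> c y | id x


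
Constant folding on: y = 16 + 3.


16 + 3 = 19 at compile time
Optimized: y = 19


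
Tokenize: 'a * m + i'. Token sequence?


Scan left to right, longest-match per lexeme
Tokens: ID(a), OP(*), ID(m), OP(+), ID(i)


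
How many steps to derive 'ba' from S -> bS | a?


Derivation: S => bS => ba
Steps: 2


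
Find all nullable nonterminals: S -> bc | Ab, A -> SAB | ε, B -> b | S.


A nonterminal is nullable iff some alternative derives ε (directly, or every symbol in it is nullable)
Nullable: {A}


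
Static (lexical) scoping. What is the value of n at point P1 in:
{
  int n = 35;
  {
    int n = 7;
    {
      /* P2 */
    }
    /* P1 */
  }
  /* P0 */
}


n declared in the same block as P1
n = 7


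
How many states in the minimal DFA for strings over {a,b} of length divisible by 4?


Track length mod 4: states 0..3, accept at 0
Minimal DFA: 4 states


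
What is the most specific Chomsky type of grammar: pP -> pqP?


LHS has context (more than one symbol) and |LHS| ≤ |RHS|
Classification: Type 1 (Context-Sensitive)


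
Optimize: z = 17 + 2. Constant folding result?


17 + 2 = 19 at compile time
Optimized: z = 19


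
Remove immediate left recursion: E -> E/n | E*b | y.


Left-recursive alternatives: E/n, E*b; non-recursive: y
Introduce E': E -> yE', E' -> /nE' | *bE' | ε


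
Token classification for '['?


Pattern: delimiter/punctuation
Type: PUNCTUATION


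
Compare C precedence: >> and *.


'*' is multiplicative (level 10); '>>' is shift (level 8)
Higher level binds tighter
'*' has higher precedence than '>>'


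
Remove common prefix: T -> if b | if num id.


Common prefix: 'if'
Factored: T -> if T', T' -> b | num id


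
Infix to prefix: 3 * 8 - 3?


left-to-right (same/higher precedence on left): tree is (- (* 3 8) 3)
Prefix: - * 3 8 3


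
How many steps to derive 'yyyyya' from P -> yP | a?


Derivation: P => yP => yyP => yyyP => yyyyP => yyyyyP => yyyyya
Steps: 6


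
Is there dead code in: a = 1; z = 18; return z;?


a is assigned but never read
Dead: 'a = 1'


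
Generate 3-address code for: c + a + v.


Break into single-operator statements:
t1 = c + a
t2 = t1 + v


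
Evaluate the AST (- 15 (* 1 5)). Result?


Evaluate inner: (* 1 5) = 5
Evaluate root: (- 15 5) = 10
Result: 10


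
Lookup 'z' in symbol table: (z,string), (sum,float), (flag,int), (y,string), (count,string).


Lookup 'z' → type string


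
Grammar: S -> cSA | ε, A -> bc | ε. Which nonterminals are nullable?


A nonterminal is nullable iff some alternative derives ε (directly, or every symbol in it is nullable)
Nullable: {A, S}


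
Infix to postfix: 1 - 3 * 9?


* has higher precedence, evaluate 3*9 first
Postfix: 1 3 9 * -


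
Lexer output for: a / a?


Scan left to right, longest-match per lexeme
Tokens: ID(a), OP(/), ID(a)


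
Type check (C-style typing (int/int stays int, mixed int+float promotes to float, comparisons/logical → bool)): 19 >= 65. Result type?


Operand types: int >= int
Rule: comparison yields bool
Result type: bool


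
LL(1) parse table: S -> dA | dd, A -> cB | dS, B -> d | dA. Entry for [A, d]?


For [A, d]: 'd' ∈ FIRST(dS)
Entry: A -> dS


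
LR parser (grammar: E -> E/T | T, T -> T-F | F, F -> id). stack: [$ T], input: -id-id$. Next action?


shift '-' to continue T -> T-F
Action: shift


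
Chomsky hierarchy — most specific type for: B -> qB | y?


Right-linear: every RHS is a terminal or a terminal followed by one nonterminal
Classification: Type 3 (Regular)


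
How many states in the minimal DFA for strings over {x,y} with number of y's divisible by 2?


Track (count of y) mod 2: states 0..1, accept at 0
Minimal DFA: 2 states


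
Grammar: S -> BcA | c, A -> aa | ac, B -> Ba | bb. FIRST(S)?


Per alternative of S: FIRST(BcA) = {b}; FIRST(c) = {c}
FIRST(S) = {b, c}


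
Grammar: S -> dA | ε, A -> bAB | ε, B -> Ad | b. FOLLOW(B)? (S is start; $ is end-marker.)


$ ∈ FOLLOW(S). For each A -> αBβ: add FIRST(β)\{ε} to FOLLOW(B); if β nullable, add FOLLOW(A).
FOLLOW(B) = {$, b, d}


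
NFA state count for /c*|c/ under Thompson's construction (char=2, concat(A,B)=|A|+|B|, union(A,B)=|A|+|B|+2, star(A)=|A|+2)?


Syntax tree has 2 char leaf(s), 1 union(s), 1 star(s)
chars contribute 2×2 = 4; each union adds +2; each star adds +2
Total: 4 + 2 + 2 = 8 states


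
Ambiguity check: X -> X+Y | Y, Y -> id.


precedence layered via separate nonterminal Y: deterministic
Unambiguous


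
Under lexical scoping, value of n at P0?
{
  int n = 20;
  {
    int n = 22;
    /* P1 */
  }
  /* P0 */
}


n declared in the same block as P0
n = 20


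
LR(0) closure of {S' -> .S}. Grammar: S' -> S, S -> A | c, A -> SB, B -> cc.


Start: S' -> .S
For each item with dot before a nonterminal B, add B -> .γ for every B-production
Closure: [S' -> .S, S -> .A, S -> .c, A -> .SB]


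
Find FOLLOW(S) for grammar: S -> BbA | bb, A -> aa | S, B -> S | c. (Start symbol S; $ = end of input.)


$ ∈ FOLLOW(S). For each A -> αBβ: add FIRST(β)\{ε} to FOLLOW(B); if β nullable, add FOLLOW(A).
FOLLOW(S) = {$, b}


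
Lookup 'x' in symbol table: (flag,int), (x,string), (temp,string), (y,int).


Lookup 'x' → type string


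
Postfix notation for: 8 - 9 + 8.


Left to right (same or higher precedence on left)
Postfix: 8 9 - 8 +


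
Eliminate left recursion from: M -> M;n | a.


Left-recursive alternatives: M;n; non-recursive: a
Introduce M': M -> aM', M' -> ;nM' | ε


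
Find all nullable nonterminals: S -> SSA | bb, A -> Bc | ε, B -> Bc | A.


A nonterminal is nullable iff some alternative derives ε (directly, or every symbol in it is nullable)
Nullable: {A, B}


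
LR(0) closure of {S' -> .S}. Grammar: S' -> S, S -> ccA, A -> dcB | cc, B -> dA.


Start: S' -> .S
For each item with dot before a nonterminal B, add B -> .γ for every B-production
Closure: [S' -> .S, S -> .ccA]


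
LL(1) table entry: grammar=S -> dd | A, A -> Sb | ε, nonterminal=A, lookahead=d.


For [A, d]: 'd' ∈ FIRST(Sb)
Entry: A -> Sb


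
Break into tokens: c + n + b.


Scan left to right, longest-match per lexeme
Tokens: ID(c), OP(+), ID(n), OP(+), ID(b)


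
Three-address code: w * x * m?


Break into single-operator statements:
t1 = w * x
t2 = t1 * m


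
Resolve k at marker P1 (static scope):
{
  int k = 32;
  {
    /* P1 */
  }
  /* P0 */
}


P1's block does not declare k; resolves to the enclosing declaration at depth 0
k = 32


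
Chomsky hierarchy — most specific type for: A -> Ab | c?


Left-linear: every RHS is a terminal or one nonterminal followed by a terminal
Classification: Type 3 (Regular)


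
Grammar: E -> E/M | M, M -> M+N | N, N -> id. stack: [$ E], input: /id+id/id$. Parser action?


shift '/' to continue E -> E/M
Action: shift


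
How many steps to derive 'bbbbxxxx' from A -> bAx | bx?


Derivation: A => bAx => bbAxx => bbbAxxx => bbbbxxxx
Steps: 4


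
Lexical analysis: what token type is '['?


Pattern: delimiter/punctuation
Type: PUNCTUATION


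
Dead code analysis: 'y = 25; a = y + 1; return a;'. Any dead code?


y is read by a's definition; a is returned
No dead code


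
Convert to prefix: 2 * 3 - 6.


left-to-right (same/higher precedence on left): tree is (- (* 2 3) 6)
Prefix: - * 2 3 6


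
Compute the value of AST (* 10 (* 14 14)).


Evaluate inner: (* 14 14) = 196
Evaluate root: (* 10 196) = 1960
Result: 1960


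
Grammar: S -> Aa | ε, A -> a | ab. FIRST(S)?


Per alternative of S: FIRST(Aa) = {a}; FIRST(ε) = {ε}
FIRST(S) = {a, ε}


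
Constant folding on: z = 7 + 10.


7 + 10 = 17 at compile time
Optimized: z = 17


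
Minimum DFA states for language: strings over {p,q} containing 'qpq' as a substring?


KMP-style automaton: 3 progress states + 1 absorbing accept = 4
Minimal DFA: 4 states


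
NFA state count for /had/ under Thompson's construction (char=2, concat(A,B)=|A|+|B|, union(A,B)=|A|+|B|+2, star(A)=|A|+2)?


Syntax tree has 3 char leaf(s), 0 union(s), 0 star(s)
chars contribute 3×2 = 6; each union adds +2; each star adds +2
Total: 6 + 0 + 0 = 6 states


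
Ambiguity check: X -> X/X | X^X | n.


'n/n^n' has two parse trees (no precedence encoded between / and ^)
Ambiguous


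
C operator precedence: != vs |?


'!=' is equality (level 6); '|' is bitwise OR (level 3)
Higher level binds tighter
'!=' has higher precedence than '|'


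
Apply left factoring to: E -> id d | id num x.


Common prefix: 'id'
Factored: E -> id E', E' -> d | num x


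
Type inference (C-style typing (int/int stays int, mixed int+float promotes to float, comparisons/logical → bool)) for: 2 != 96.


Operand types: int != int
Rule: comparison yields bool
Result type: bool


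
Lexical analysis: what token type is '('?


Pattern: delimiter/punctuation
Type: PUNCTUATION


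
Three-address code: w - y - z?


Break into single-operator statements:
t1 = w - y
t2 = t1 - z


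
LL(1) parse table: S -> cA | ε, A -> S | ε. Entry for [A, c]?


For [A, c]: 'c' ∈ FIRST(S)
Entry: A -> S


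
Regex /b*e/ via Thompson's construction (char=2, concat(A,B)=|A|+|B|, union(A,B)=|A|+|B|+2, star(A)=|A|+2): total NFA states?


Syntax tree has 2 char leaf(s), 0 union(s), 1 star(s)
chars contribute 2×2 = 4; each union adds +2; each star adds +2
Total: 4 + 0 + 2 = 6 states


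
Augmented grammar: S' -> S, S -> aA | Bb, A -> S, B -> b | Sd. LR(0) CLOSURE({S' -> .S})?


Start: S' -> .S
For each item with dot before a nonterminal B, add B -> .γ for every B-production
Closure: [S' -> .S, S -> .aA, S -> .Bb, B -> .b, B -> .Sd]


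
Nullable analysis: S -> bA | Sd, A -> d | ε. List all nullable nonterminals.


A nonterminal is nullable iff some alternative derives ε (directly, or every symbol in it is nullable)
Nullable: {A}


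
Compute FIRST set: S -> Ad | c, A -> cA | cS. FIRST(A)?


Per alternative of A: FIRST(cA) = {c}; FIRST(cS) = {c}
FIRST(A) = {c}


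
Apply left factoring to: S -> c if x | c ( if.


Common prefix: 'c'
Factored: S -> c S', S' -> if x | ( if


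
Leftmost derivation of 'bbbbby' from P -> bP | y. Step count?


Derivation: P => bP => bbP => bbbP => bbbbP => bbbbbP => bbbbby
Steps: 6


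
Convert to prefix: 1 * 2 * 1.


left-to-right (same/higher precedence on left): tree is (* (* 1 2) 1)
Prefix: * * 1 2 1


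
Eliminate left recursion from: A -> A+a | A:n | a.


Left-recursive alternatives: A+a, A:n; non-recursive: a
Introduce A': A -> aA', A' -> +aA' | :nA' | ε


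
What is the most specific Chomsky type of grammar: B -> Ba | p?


Left-linear: every RHS is a terminal or one nonterminal followed by a terminal
Classification: Type 3 (Regular)


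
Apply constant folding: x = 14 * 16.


14 * 16 = 224 at compile time
Optimized: x = 224


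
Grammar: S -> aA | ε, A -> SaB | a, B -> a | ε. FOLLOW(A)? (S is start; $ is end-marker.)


$ ∈ FOLLOW(S). For each A -> αBβ: add FIRST(β)\{ε} to FOLLOW(B); if β nullable, add FOLLOW(A).
FOLLOW(A) = {$, a}


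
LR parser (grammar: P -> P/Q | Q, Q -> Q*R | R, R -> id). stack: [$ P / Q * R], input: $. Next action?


handle 'Q*R' on top
Action: reduce (Q -> Q*R)


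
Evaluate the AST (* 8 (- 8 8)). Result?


Evaluate inner: (- 8 8) = 0
Evaluate root: (* 8 0) = 0
Result: 0


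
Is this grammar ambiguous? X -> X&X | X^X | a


'a&a^a' has two parse trees (no precedence encoded between & and ^)
Ambiguous


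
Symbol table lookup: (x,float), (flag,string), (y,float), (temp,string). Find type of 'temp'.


Lookup 'temp' → type string


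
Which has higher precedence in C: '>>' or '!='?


'>>' is shift (level 8); '!=' is equality (level 6)
Higher level binds tighter
'>>' has higher precedence than '!='


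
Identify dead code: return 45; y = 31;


statement follows a return and is unreachable
Dead: 'y = 31'


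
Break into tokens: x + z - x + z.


Scan left to right, longest-match per lexeme
Tokens: ID(x), OP(+), ID(z), OP(-), ID(x), OP(+), ID(z)


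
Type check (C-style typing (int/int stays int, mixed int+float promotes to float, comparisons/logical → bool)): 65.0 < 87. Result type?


Operand types: float < int
Rule: comparison yields bool
Result type: bool


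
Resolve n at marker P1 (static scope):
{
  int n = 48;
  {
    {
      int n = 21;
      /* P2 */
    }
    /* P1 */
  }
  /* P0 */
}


P1's block does not declare n; resolves to the enclosing declaration at depth 0
n = 48


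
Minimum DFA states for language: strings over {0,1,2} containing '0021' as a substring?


KMP-style automaton: 4 progress states + 1 absorbing accept = 5
Minimal DFA: 5 states


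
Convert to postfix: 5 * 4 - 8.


Left to right (same or higher precedence on left)
Postfix: 5 4 * 8 -


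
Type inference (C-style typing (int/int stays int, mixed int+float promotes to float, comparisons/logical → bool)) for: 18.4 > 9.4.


Operand types: float > float
Rule: comparison yields bool
Result type: bool


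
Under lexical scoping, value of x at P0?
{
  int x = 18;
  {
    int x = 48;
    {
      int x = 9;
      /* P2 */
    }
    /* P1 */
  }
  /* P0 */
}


x declared in the same block as P0
x = 18


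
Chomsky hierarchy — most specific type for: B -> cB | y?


Right-linear: every RHS is a terminal or a terminal followed by one nonterminal
Classification: Type 3 (Regular)


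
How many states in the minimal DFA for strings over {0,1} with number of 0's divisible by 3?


Track (count of 0) mod 3: states 0..2, accept at 0
Minimal DFA: 3 states


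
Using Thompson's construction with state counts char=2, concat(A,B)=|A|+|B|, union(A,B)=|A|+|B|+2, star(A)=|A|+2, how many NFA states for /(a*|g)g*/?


Syntax tree has 3 char leaf(s), 1 union(s), 2 star(s)
chars contribute 3×2 = 6; each union adds +2; each star adds +2
Total: 6 + 2 + 4 = 12 states


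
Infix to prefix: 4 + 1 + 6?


left-to-right (same/higher precedence on left): tree is (+ (+ 4 1) 6)
Prefix: + + 4 1 6


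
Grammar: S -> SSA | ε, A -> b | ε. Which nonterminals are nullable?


A nonterminal is nullable iff some alternative derives ε (directly, or every symbol in it is nullable)
Nullable: {A, S}


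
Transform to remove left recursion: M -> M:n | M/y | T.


Left-recursive alternatives: M:n, M/y; non-recursive: T
Introduce M': M -> TM', M' -> :nM' | /yM' | ε


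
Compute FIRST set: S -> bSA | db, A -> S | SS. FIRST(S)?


Per alternative of S: FIRST(bSA) = {b}; FIRST(db) = {d}
FIRST(S) = {b, d}


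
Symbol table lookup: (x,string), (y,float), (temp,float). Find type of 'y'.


Lookup 'y' → type float


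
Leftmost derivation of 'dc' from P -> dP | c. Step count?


Derivation: P => dP => dc
Steps: 2


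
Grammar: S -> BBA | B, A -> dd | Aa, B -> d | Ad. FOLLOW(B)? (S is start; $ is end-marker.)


$ ∈ FOLLOW(S). For each A -> αBβ: add FIRST(β)\{ε} to FOLLOW(B); if β nullable, add FOLLOW(A).
FOLLOW(B) = {$, d}


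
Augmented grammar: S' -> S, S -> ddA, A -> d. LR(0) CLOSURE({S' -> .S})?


Start: S' -> .S
For each item with dot before a nonterminal B, add B -> .γ for every B-production
Closure: [S' -> .S, S -> .ddA]


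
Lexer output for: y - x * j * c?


Scan left to right, longest-match per lexeme
Tokens: ID(y), OP(-), ID(x), OP(*), ID(j), OP(*), ID(c)


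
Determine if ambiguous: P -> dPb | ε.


balanced d^n…b^n: each string has a unique parse
Unambiguous


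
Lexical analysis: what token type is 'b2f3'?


Pattern: letter/underscore followed by alphanumerics, not a keyword
Type: IDENTIFIER


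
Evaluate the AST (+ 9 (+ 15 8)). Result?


Evaluate inner: (+ 15 8) = 23
Evaluate root: (+ 9 23) = 32
Result: 32


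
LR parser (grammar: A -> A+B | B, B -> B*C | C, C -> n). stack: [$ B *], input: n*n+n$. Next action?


no handle; shift 'n'
Action: shift


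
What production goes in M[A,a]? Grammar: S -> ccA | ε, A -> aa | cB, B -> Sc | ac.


For [A, a]: 'a' ∈ FIRST(aa)
Entry: A -> aa


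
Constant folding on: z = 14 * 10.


14 * 10 = 140 at compile time
Optimized: z = 140


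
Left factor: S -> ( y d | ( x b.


Common prefix: '('
Factored: S -> ( S', S' -> y d | x b


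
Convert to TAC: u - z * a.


Break into single-operator statements:
t1 = z * a
t2 = u - t1


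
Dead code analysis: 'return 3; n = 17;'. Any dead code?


statement follows a return and is unreachable
Dead: 'n = 17'


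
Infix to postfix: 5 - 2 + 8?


Left to right (same or higher precedence on left)
Postfix: 5 2 - 8 +


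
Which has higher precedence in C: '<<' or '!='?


'<<' is shift (level 8); '!=' is equality (level 6)
Higher level binds tighter
'<<' has higher precedence than '!='


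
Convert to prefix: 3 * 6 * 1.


left-to-right (same/higher precedence on left): tree is (* (* 3 6) 1)
Prefix: * * 3 6 1


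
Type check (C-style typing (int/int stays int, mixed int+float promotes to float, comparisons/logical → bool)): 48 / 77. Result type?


Operand types: int / int
Rule: mixed int/float promotes to float; int/int stays int
Result type: int


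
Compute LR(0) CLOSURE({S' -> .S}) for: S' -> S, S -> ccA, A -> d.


Start: S' -> .S
For each item with dot before a nonterminal B, add B -> .γ for every B-production
Closure: [S' -> .S, S -> .ccA]


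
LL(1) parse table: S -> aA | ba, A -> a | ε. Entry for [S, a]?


For [S, a]: 'a' ∈ FIRST(aA)
Entry: S -> aA


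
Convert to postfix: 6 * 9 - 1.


Left to right (same or higher precedence on left)
Postfix: 6 9 * 1 -


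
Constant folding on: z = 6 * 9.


6 * 9 = 54 at compile time
Optimized: z = 54


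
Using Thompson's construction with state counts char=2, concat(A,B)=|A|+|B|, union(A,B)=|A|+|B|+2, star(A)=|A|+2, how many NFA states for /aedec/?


Syntax tree has 5 char leaf(s), 0 union(s), 0 star(s)
chars contribute 5×2 = 10; each union adds +2; each star adds +2
Total: 10 + 0 + 0 = 10 states


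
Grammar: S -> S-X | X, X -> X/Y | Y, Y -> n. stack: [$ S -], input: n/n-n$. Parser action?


no handle ('S-' is not any RHS); shift 'n'
Action: shift


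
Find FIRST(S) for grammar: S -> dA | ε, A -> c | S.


Per alternative of S: FIRST(dA) = {d}; FIRST(ε) = {ε}
FIRST(S) = {d, ε}


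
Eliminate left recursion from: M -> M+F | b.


Left-recursive alternatives: M+F; non-recursive: b
Introduce M': M -> bM', M' -> +FM' | ε


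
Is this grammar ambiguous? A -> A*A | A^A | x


'x*x^x' has two parse trees (no precedence encoded between * and ^)
Ambiguous


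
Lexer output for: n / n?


Scan left to right, longest-match per lexeme
Tokens: ID(n), OP(/), ID(n)


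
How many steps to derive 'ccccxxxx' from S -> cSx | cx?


Derivation: S => cSx => ccSxx => cccSxxx => ccccxxxx
Steps: 4


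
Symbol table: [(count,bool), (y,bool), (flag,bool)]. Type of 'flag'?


Lookup 'flag' → type bool


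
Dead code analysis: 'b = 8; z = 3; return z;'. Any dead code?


b is assigned but never read
Dead: 'b = 8'


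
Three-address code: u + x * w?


Break into single-operator statements:
t1 = x * w
t2 = u + t1


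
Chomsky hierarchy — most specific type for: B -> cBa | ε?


Single nonterminal LHS, but c^n a^n is not regular
Classification: Type 2 (Context-Free)


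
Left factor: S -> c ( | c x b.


Common prefix: 'c'
Factored: S -> c S', S' -> ( | x b


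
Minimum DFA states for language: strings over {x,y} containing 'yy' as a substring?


KMP-style automaton: 2 progress states + 1 absorbing accept = 3
Minimal DFA: 3 states


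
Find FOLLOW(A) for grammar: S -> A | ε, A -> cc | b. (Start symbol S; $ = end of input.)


$ ∈ FOLLOW(S). For each A -> αBβ: add FIRST(β)\{ε} to FOLLOW(B); if β nullable, add FOLLOW(A).
FOLLOW(A) = {$}


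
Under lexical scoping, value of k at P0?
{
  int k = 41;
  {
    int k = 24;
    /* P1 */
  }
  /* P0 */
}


k declared in the same block as P0
k = 41


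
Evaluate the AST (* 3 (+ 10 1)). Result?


Evaluate inner: (+ 10 1) = 11
Evaluate root: (* 3 11) = 33
Result: 33


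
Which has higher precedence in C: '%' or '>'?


'%' is multiplicative (level 10); '>' is relational (level 7)
Higher level binds tighter
'%' has higher precedence than '>'


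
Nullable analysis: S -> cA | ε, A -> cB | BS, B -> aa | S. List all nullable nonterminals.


A nonterminal is nullable iff some alternative derives ε (directly, or every symbol in it is nullable)
Nullable: {A, B, S}
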